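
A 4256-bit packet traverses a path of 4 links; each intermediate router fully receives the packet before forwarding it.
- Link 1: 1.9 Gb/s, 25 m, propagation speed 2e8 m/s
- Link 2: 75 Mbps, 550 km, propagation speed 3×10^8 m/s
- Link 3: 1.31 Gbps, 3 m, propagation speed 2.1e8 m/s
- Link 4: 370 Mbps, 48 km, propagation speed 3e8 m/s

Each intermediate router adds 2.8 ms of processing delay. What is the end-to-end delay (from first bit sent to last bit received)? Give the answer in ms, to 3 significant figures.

Transmission delays (L/R per hop): 0.00224, 0.0567467, 0.00324885, 0.0115027 ms; sum = 0.0737382 ms.
Propagation delays (d/s per hop): 0.000125, 1.83333, 1.42857e-05, 0.16 ms; sum = 1.99347 ms.
Processing at 3 router(s): 3 × 2.8 ms = 8.4 ms.
End-to-end = 10.5 ms.

10.5 ms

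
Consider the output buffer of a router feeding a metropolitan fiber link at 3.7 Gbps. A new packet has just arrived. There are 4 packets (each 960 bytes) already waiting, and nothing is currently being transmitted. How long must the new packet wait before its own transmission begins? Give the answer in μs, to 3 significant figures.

Each queued packet: L/R = 7680/3700000000 = 2.07568 μs.
4 queued → 8.3027 μs.
Queuing delay = 8.30 μs.

8.30 μs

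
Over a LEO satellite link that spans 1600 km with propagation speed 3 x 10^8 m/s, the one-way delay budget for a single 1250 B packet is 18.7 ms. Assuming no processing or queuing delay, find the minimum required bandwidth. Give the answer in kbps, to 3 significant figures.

L = 10000 bits.
Propagation delay = 1600000 / 300000000 = 5.33333 ms.
Transmission budget = 18.7 − 5.33333 = 13.3667 ms.
R ≥ L / t_tx = 10000 bits / 0.0133667 s = 748 kbps.

748 kbps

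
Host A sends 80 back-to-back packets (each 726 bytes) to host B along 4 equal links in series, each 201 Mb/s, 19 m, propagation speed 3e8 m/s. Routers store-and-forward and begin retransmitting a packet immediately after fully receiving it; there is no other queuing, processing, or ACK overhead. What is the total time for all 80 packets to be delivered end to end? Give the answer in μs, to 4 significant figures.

Per-hop transmission t_tx = L/R = 5808/201000000 = 28.8955 μs.
Per-hop propagation t_prop = 19/300000000 = 0.0633333 μs.
Pipeline fill: first packet needs 4·t_tx to clear all hops; remaining 79 packets each add one t_tx.
Total = (4+80-1)·t_tx + 4·t_prop = 83·28.8955 + 4·0.0633333 = 2399 μs.

2399 μs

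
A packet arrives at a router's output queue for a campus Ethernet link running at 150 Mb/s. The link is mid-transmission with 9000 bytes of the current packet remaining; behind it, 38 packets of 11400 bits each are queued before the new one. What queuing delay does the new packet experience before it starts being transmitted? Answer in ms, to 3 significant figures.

3.37 ms

Each queued packet: L/R = 11400/150000000 = 0.076 ms.
38 queued → 2.888 ms.
Plus remaining 72000 bits of current packet: 0.48 ms.
Queuing delay = 3.37 ms.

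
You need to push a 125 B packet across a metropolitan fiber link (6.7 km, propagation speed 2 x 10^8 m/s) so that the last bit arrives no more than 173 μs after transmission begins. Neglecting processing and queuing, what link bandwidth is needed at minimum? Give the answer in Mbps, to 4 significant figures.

7.168 Mbps

L = 1000 bits.
Propagation delay = 6700 / 200000000 = 33.5 μs.
Transmission budget = 173 − 33.5 = 139.5 μs.
R ≥ L / t_tx = 1000 bits / 0.0001395 s = 7.168 Mbps.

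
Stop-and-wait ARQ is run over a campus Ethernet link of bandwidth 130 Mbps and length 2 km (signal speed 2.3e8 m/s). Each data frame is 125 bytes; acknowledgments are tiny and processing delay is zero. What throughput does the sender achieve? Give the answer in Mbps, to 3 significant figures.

39.9 Mbps

t_tx = L/R = 1000/130000000 = 7.69231e-06 s.
t_prop = 2000/2.3e+08 = 8.69565e-06 s; RTT = 1.73913e-05 s.
Cycle = t_tx + RTT = 2.50836e-05 s.
Throughput = L / cycle = 1000 / 2.50836e-05 = 39.9 Mbps.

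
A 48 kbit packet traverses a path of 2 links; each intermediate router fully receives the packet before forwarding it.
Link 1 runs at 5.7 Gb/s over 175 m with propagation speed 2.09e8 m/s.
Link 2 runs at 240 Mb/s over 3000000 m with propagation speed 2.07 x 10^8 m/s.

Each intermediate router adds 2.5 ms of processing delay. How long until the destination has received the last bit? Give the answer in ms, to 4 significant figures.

L = 48000 bits.
Transmission delays (L/R per hop): 0.00842105, 0.2 ms; sum = 0.208421 ms.
Propagation delays (d/s per hop): 0.000837321, 14.4928 ms; sum = 14.4936 ms.
Processing at 1 router(s): 1 × 2.5 ms = 2.5 ms.
End-to-end = 17.20 ms.

17.20 ms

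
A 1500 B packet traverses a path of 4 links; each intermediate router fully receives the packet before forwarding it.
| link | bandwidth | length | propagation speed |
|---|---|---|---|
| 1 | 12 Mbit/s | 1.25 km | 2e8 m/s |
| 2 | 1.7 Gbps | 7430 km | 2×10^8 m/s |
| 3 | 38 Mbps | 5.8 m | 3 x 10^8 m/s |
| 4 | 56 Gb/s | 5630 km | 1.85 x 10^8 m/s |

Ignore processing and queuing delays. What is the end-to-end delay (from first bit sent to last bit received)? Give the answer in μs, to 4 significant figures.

68910 μs

L = 1500 × 8 = 12000 bits.
Transmission delays (L/R per hop): 1000, 7.05882, 315.789, 0.214286 μs; sum = 1323.06 μs.
Propagation delays (d/s per hop): 6.25, 37150, 0.0193333, 30432.4 μs; sum = 67588.7 μs.
End-to-end = 68910 μs.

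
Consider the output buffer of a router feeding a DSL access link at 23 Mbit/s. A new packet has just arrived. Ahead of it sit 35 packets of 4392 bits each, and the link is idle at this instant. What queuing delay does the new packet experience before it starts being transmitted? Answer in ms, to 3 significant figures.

6.68 ms

Each queued packet: L/R = 4392/23000000 = 0.190957 ms.
35 queued → 6.68348 ms.
Queuing delay = 6.68 ms.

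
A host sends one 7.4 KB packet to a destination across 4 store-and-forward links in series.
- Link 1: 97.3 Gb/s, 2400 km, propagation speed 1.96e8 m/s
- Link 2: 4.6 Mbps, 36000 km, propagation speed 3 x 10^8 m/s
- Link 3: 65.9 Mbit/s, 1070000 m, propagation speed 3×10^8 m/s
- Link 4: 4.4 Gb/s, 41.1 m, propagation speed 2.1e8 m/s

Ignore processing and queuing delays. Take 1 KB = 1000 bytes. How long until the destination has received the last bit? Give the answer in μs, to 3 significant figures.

150000 μs

L = 59200 bits.
Transmission delays (L/R per hop): 0.608428, 12869.6, 898.331, 13.4545 μs; sum = 13782 μs.
Propagation delays (d/s per hop): 12244.9, 120000, 3566.67, 0.195714 μs; sum = 135812 μs.
End-to-end = 150000 μs.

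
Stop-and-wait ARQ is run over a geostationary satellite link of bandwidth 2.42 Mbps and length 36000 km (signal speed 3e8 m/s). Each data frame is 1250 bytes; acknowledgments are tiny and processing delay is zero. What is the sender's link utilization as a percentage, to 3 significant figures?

t_tx = L/R = 10000/2420000 = 0.00413223 s.
t_prop = 36000000/300000000 = 0.12 s; RTT = 0.24 s.
Cycle = t_tx + RTT = 0.244132 s.
Utilization = t_tx / cycle = 0.00413223/0.244132 = 1.69 %.

1.69 %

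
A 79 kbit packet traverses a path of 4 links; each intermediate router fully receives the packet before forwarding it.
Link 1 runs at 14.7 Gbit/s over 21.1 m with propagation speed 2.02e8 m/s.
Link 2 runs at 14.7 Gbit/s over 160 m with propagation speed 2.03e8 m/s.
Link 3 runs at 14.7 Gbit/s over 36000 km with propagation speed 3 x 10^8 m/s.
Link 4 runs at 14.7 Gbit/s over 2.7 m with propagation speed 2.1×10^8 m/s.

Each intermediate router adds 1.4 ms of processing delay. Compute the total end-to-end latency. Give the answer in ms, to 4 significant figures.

124.2 ms

L = 79000 bits.
Transmission delay per hop = L/R = 79000/14700000000 = 0.00537415 ms; 4 hops → 0.0214966 ms.
Propagation delays (d/s per hop): 0.000104455, 0.000788177, 120, 1.28571e-05 ms; sum = 120.001 ms.
Processing at 3 router(s): 3 × 1.4 ms = 4.2 ms.
End-to-end = 124.2 ms.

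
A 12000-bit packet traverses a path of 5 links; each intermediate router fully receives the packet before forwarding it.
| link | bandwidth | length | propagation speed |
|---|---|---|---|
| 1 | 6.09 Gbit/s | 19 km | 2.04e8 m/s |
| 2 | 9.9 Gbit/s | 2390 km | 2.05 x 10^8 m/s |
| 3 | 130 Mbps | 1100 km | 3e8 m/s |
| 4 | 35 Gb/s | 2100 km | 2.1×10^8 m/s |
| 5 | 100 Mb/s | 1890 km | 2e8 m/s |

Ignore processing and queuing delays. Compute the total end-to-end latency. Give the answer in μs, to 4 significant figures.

35080 μs

Transmission delays (L/R per hop): 1.97044, 1.21212, 92.3077, 0.342857, 120 μs; sum = 215.833 μs.
Propagation delays (d/s per hop): 93.1373, 11658.5, 3666.67, 10000, 9450 μs; sum = 34868.3 μs.
End-to-end = 35080 μs.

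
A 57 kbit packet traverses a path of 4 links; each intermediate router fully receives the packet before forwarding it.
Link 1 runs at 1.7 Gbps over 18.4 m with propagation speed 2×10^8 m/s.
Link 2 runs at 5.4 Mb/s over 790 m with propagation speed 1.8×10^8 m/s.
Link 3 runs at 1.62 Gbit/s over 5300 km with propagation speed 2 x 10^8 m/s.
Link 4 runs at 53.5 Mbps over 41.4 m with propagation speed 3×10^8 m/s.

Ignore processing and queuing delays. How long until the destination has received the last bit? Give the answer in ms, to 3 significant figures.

L = 57000 bits.
Transmission delays (L/R per hop): 0.0335294, 10.5556, 0.0351852, 1.06542 ms; sum = 11.6897 ms.
Propagation delays (d/s per hop): 9.2e-05, 0.00438889, 26.5, 0.000138 ms; sum = 26.5046 ms.
End-to-end = 38.2 ms.

38.2 ms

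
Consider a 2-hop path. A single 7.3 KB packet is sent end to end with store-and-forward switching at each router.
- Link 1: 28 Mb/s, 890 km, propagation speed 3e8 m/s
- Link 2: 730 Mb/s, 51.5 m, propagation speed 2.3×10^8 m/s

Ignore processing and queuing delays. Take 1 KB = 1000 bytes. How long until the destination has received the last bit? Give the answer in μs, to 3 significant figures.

L = 58400 bits.
Transmission delays (L/R per hop): 2085.71, 80 μs; sum = 2165.71 μs.
Propagation delays (d/s per hop): 2966.67, 0.223913 μs; sum = 2966.89 μs.
End-to-end = 5130 μs.

5130 μs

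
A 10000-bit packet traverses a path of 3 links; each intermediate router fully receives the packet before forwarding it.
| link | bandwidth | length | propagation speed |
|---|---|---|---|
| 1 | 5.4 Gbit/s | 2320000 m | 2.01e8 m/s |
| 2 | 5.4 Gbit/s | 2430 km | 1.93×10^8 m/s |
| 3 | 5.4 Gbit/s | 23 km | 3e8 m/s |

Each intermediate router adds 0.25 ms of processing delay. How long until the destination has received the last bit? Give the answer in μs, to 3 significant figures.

Transmission delay per hop = L/R = 10000/5400000000 = 1.85185 μs; 3 hops → 5.55556 μs.
Propagation delays (d/s per hop): 11542.3, 12590.7, 76.6667 μs; sum = 24209.6 μs.
Processing at 2 router(s): 2 × 0.25 ms = 500 μs.
End-to-end = 24700 μs.

24700 μs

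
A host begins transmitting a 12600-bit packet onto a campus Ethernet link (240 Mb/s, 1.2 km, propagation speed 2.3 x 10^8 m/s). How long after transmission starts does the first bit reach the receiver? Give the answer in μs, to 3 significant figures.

First bit experiences only propagation delay: d/s = 1200/2.3e+08 = 5.22 μs.

5.22 μs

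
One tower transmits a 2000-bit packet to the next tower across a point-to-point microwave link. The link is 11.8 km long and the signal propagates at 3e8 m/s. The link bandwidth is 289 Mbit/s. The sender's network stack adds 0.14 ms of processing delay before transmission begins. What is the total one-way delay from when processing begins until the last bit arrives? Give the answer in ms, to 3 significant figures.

0.186 ms

Transmission delay = L/R = 2000 / 289000000 = 0.00692042 ms.
Propagation delay = d/s = 11800 m / 300000000 m/s = 0.0393333 ms.
Plus processing delay 0.14 ms = 0.14 ms.
Total = 0.186 ms.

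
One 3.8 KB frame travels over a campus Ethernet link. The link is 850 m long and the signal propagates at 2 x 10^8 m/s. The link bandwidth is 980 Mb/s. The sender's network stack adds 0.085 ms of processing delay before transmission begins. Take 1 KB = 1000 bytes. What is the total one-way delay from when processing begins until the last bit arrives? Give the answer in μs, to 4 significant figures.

120.3 μs

L = 30400 bits.
Transmission delay = L/R = 30400 / 980000000 = 31.0204 μs.
Propagation delay = d/s = 850 m / 200000000 m/s = 4.25 μs.
Plus processing delay 0.085 ms = 85 μs.
Total = 120.3 μs.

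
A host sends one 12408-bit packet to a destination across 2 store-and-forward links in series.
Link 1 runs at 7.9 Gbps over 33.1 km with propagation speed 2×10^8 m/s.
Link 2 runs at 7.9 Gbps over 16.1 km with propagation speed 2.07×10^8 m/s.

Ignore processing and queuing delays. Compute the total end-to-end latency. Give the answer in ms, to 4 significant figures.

0.2464 ms

Transmission delay per hop = L/R = 12408/7900000000 = 0.00157063 ms; 2 hops → 0.00314127 ms.
Propagation delays (d/s per hop): 0.1655, 0.0777778 ms; sum = 0.243278 ms.
End-to-end = 0.2464 ms.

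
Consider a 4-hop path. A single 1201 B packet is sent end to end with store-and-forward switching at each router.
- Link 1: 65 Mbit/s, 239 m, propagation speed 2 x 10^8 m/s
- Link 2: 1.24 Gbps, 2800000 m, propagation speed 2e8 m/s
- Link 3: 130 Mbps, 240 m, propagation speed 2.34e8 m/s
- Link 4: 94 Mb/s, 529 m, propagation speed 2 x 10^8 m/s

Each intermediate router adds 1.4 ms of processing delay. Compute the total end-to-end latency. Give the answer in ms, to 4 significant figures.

L = 1201 × 8 = 9608 bits.
Transmission delays (L/R per hop): 0.147815, 0.00774839, 0.0739077, 0.102213 ms; sum = 0.331684 ms.
Propagation delays (d/s per hop): 0.001195, 14, 0.00102564, 0.002645 ms; sum = 14.0049 ms.
Processing at 3 router(s): 3 × 1.4 ms = 4.2 ms.
End-to-end = 18.54 ms.

18.54 ms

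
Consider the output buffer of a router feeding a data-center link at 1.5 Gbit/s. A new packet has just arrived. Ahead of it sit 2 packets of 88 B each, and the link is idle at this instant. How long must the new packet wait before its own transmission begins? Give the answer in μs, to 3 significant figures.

Each queued packet: L/R = 704/1500000000 = 0.469333 μs.
2 queued → 0.938667 μs.
Queuing delay = 0.939 μs.

0.939 μs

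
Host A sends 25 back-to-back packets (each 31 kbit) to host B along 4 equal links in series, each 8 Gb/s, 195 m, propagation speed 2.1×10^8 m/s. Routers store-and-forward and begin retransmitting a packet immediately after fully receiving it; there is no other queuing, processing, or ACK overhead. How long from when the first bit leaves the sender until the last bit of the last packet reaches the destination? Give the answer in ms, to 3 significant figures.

Per-hop transmission t_tx = L/R = 31000/8000000000 = 0.003875 ms.
Per-hop propagation t_prop = 195/210000000 = 0.000928571 ms.
Pipeline fill: first packet needs 4·t_tx to clear all hops; remaining 24 packets each add one t_tx.
Total = (4+25-1)·t_tx + 4·t_prop = 28·0.003875 + 4·0.000928571 = 0.112 ms.

0.112 ms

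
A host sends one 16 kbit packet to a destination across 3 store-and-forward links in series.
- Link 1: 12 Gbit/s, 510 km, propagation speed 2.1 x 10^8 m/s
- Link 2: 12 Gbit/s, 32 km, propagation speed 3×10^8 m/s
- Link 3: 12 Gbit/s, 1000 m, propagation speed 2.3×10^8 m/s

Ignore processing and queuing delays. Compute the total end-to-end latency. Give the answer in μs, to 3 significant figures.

L = 16000 bits.
Transmission delay per hop = L/R = 16000/12000000000 = 1.33333 μs; 3 hops → 4 μs.
Propagation delays (d/s per hop): 2428.57, 106.667, 4.34783 μs; sum = 2539.59 μs.
End-to-end = 2540 μs.

2540 μs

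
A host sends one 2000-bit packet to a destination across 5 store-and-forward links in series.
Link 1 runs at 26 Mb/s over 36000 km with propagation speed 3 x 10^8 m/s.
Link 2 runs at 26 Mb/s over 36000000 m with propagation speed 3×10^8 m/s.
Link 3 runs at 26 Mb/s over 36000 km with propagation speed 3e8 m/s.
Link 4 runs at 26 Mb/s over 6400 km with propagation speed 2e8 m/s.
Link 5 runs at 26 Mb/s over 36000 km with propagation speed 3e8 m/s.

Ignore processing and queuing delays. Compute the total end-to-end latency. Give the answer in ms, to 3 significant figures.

512 ms

Transmission delay per hop = L/R = 2000/26000000 = 0.0769231 ms; 5 hops → 0.384615 ms.
Propagation delays (d/s per hop): 120, 120, 120, 32, 120 ms; sum = 512 ms.
End-to-end = 512 ms.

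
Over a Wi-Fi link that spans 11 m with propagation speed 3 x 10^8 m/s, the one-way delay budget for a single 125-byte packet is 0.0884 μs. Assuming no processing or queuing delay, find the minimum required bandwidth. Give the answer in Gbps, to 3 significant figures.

L = 1000 bits.
Propagation delay = 11 / 300000000 = 0.0366667 μs.
Transmission budget = 0.0884 − 0.0366667 = 0.0517333 μs.
R ≥ L / t_tx = 1000 bits / 5.17333e-08 s = 19.3 Gbps.

19.3 Gbps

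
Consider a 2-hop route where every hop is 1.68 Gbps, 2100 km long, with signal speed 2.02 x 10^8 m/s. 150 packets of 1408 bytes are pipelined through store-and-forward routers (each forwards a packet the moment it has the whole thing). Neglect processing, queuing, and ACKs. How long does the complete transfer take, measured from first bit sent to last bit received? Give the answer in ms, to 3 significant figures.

21.8 ms

Per-hop transmission t_tx = L/R = 11264/1680000000 = 0.00670476 ms.
Per-hop propagation t_prop = 2100000/202000000 = 10.396 ms.
Pipeline fill: first packet needs 2·t_tx to clear all hops; remaining 149 packets each add one t_tx.
Total = (2+150-1)·t_tx + 2·t_prop = 151·0.00670476 + 2·10.396 = 21.8 ms.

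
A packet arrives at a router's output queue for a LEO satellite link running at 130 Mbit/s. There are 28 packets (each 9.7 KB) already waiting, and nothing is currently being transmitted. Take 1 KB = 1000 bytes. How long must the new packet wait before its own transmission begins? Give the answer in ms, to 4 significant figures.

16.71 ms

Each queued packet: L/R = 77600/130000000 = 0.596923 ms.
28 queued → 16.7138 ms.
Queuing delay = 16.71 ms.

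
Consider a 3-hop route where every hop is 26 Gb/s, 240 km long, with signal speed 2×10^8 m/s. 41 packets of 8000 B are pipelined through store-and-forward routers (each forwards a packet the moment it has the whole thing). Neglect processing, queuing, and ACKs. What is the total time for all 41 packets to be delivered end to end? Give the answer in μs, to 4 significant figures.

Per-hop transmission t_tx = L/R = 64000/26000000000 = 2.46154 μs.
Per-hop propagation t_prop = 240000/200000000 = 1200 μs.
Pipeline fill: first packet needs 3·t_tx to clear all hops; remaining 40 packets each add one t_tx.
Total = (3+41-1)·t_tx + 3·t_prop = 43·2.46154 + 3·1200 = 3706 μs.

3706 μs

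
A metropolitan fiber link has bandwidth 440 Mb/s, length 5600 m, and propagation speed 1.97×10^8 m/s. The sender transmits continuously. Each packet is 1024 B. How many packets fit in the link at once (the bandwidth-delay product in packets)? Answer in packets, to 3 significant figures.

Propagation delay = 5600 / 197000000 = 2.84264e-05 s.
BDP = R × t_prop = 440000000 × 2.84264e-05 = 12507.6 bits.
In packets of 8192 bits: 1.53 packets.

1.53 packets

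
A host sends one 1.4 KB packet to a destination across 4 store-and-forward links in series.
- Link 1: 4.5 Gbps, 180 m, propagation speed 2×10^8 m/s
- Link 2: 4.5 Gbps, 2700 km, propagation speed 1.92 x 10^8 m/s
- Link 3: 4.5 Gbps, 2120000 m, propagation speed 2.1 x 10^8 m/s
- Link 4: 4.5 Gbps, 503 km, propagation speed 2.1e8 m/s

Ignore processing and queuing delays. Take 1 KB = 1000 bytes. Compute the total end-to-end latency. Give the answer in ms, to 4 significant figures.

26.56 ms

L = 11200 bits.
Transmission delay per hop = L/R = 11200/4500000000 = 0.00248889 ms; 4 hops → 0.00995556 ms.
Propagation delays (d/s per hop): 0.0009, 14.0625, 10.0952, 2.39524 ms; sum = 26.5539 ms.
End-to-end = 26.56 ms.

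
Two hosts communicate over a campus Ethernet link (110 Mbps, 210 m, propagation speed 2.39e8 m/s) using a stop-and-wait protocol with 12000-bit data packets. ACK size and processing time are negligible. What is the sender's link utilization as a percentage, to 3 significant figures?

t_tx = L/R = 12000/110000000 = 0.000109091 s.
t_prop = 210/239000000 = 8.78661e-07 s; RTT = 1.75732e-06 s.
Cycle = t_tx + RTT = 0.000110848 s.
Utilization = t_tx / cycle = 0.000109091/0.000110848 = 98.4 %.

98.4 %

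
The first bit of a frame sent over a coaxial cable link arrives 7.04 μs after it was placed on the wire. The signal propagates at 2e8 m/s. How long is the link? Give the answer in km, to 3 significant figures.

d = s × t_prop = 200000000 × 7.04e-06 = 1.41 km.

1.41 km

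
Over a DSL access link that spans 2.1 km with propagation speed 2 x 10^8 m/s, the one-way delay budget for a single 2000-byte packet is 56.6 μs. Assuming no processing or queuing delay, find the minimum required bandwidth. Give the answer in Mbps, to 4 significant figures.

L = 16000 bits.
Propagation delay = 2100 / 200000000 = 10.5 μs.
Transmission budget = 56.6 − 10.5 = 46.1 μs.
R ≥ L / t_tx = 16000 bits / 4.61e-05 s = 347.1 Mbps.

347.1 Mbps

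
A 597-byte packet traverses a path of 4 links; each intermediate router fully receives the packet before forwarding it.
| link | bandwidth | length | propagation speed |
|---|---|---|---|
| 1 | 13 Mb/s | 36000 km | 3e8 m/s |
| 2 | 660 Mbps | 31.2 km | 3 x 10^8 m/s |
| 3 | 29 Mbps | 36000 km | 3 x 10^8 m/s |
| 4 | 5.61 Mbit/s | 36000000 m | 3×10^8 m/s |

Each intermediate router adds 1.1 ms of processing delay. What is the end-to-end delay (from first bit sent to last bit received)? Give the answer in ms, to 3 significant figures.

L = 597 × 8 = 4776 bits.
Transmission delays (L/R per hop): 0.367385, 0.00723636, 0.16469, 0.851337 ms; sum = 1.39065 ms.
Propagation delays (d/s per hop): 120, 0.104, 120, 120 ms; sum = 360.104 ms.
Processing at 3 router(s): 3 × 1.1 ms = 3.3 ms.
End-to-end = 365 ms.

365 ms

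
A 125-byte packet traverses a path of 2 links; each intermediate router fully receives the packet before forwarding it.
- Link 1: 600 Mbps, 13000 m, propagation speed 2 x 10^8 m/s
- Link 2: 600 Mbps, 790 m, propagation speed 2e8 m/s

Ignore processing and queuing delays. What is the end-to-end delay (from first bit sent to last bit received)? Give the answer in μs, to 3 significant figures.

L = 125 × 8 = 1000 bits.
Transmission delay per hop = L/R = 1000/600000000 = 1.66667 μs; 2 hops → 3.33333 μs.
Propagation delays (d/s per hop): 65, 3.95 μs; sum = 68.95 μs.
End-to-end = 72.3 μs.

72.3 μs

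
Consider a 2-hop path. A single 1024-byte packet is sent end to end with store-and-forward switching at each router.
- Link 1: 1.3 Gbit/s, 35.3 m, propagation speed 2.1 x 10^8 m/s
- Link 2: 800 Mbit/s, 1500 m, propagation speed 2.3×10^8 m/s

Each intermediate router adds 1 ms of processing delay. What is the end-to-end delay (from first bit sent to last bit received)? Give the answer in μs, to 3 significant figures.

L = 1024 × 8 = 8192 bits.
Transmission delays (L/R per hop): 6.30154, 10.24 μs; sum = 16.5415 μs.
Propagation delays (d/s per hop): 0.168095, 6.52174 μs; sum = 6.68983 μs.
Processing at 1 router(s): 1 × 1 ms = 1000 μs.
End-to-end = 1020 μs.

1020 μs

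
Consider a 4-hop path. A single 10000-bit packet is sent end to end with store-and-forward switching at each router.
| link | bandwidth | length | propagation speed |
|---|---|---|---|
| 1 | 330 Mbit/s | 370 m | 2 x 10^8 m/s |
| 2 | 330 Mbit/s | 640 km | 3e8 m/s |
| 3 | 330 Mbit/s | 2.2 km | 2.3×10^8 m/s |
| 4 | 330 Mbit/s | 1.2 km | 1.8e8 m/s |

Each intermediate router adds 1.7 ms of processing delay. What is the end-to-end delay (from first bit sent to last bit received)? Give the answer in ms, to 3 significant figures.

Transmission delay per hop = L/R = 10000/330000000 = 0.030303 ms; 4 hops → 0.121212 ms.
Propagation delays (d/s per hop): 0.00185, 2.13333, 0.00956522, 0.00666667 ms; sum = 2.15142 ms.
Processing at 3 router(s): 3 × 1.7 ms = 5.1 ms.
End-to-end = 7.37 ms.

7.37 ms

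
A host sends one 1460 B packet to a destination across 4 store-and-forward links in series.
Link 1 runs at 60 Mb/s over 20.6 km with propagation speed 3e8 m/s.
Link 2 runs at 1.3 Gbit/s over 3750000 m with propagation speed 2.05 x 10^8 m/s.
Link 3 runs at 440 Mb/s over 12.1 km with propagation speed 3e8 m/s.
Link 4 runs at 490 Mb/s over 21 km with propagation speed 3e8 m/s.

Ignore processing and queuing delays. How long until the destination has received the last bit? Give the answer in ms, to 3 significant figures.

L = 1460 × 8 = 11680 bits.
Transmission delays (L/R per hop): 0.194667, 0.00898462, 0.0265455, 0.0238367 ms; sum = 0.254033 ms.
Propagation delays (d/s per hop): 0.0686667, 18.2927, 0.0403333, 0.07 ms; sum = 18.4717 ms.
End-to-end = 18.7 ms.

18.7 ms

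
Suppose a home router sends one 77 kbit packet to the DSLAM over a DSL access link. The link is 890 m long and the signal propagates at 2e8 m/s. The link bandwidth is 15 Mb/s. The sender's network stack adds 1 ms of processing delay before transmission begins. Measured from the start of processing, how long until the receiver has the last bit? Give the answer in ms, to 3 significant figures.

L = 77000 bits.
Transmission delay = L/R = 77000 / 15000000 = 5.13333 ms.
Propagation delay = d/s = 890 m / 200000000 m/s = 0.00445 ms.
Plus processing delay 1 ms = 1 ms.
Total = 6.14 ms.

6.14 ms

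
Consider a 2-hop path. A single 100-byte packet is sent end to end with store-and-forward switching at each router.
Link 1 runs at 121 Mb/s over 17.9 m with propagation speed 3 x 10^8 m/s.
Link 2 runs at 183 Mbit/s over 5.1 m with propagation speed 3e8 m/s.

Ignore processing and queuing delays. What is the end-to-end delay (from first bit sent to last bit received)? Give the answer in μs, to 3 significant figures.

L = 100 × 8 = 800 bits.
Transmission delays (L/R per hop): 6.61157, 4.37158 μs; sum = 10.9832 μs.
Propagation delays (d/s per hop): 0.0596667, 0.017 μs; sum = 0.0766667 μs.
End-to-end = 11.1 μs.

11.1 μs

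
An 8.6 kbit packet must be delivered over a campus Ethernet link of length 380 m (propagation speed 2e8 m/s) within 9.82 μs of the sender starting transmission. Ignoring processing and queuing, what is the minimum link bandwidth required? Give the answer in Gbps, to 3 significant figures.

Propagation delay = 380 / 200000000 = 1.9 μs.
Transmission budget = 9.82 − 1.9 = 7.92 μs.
R ≥ L / t_tx = 8600 bits / 7.92e-06 s = 1.09 Gbps.

1.09 Gbps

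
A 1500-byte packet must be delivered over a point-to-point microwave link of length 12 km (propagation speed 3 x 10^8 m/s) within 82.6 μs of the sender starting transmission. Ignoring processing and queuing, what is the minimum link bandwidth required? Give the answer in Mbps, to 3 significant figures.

L = 12000 bits.
Propagation delay = 12000 / 300000000 = 40 μs.
Transmission budget = 82.6 − 40 = 42.6 μs.
R ≥ L / t_tx = 12000 bits / 4.26e-05 s = 282 Mbps.

282 Mbps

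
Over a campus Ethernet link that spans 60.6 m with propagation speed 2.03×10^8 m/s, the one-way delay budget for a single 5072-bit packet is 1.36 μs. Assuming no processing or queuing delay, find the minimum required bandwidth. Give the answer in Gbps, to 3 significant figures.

4.78 Gbps

Propagation delay = 60.6 / 2.03e+08 = 0.298522 μs.
Transmission budget = 1.36 − 0.298522 = 1.06148 μs.
R ≥ L / t_tx = 5072 bits / 1.06148e-06 s = 4.78 Gbps.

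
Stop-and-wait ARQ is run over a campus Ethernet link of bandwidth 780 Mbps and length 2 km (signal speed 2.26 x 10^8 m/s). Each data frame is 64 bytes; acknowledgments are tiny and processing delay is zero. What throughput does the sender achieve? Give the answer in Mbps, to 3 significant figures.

27.9 Mbps

t_tx = L/R = 512/780000000 = 6.5641e-07 s.
t_prop = 2000/2.26e+08 = 8.84956e-06 s; RTT = 1.76991e-05 s.
Cycle = t_tx + RTT = 1.83555e-05 s.
Throughput = L / cycle = 512 / 1.83555e-05 = 27.9 Mbps.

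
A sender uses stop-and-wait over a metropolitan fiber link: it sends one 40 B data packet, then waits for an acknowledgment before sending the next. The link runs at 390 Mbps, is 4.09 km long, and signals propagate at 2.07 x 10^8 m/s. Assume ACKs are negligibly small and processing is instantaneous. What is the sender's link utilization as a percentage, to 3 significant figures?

2.03 %

t_tx = L/R = 320/390000000 = 8.20513e-07 s.
t_prop = 4090/2.07e+08 = 1.97585e-05 s; RTT = 3.95169e-05 s.
Cycle = t_tx + RTT = 4.03374e-05 s.
Utilization = t_tx / cycle = 8.20513e-07/4.03374e-05 = 2.03 %.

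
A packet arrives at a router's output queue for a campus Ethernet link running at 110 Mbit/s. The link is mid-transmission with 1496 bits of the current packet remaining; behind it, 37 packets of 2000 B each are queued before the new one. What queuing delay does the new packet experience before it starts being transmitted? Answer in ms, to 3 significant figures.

Each queued packet: L/R = 16000/110000000 = 0.145455 ms.
37 queued → 5.38182 ms.
Plus remaining 1496 bits of current packet: 0.0136 ms.
Queuing delay = 5.40 ms.

5.40 ms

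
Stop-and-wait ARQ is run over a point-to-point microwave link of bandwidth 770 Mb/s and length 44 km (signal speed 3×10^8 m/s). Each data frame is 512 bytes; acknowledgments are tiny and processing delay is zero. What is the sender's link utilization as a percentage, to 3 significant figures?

t_tx = L/R = 4096/770000000 = 5.31948e-06 s.
t_prop = 44000/300000000 = 0.000146667 s; RTT = 0.000293333 s.
Cycle = t_tx + RTT = 0.000298653 s.
Utilization = t_tx / cycle = 5.31948e-06/0.000298653 = 1.78 %.

1.78 %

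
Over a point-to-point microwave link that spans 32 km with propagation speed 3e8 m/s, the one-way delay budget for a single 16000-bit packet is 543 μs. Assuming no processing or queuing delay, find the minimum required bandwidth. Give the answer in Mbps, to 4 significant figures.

Propagation delay = 32000 / 300000000 = 106.667 μs.
Transmission budget = 543 − 106.667 = 436.333 μs.
R ≥ L / t_tx = 16000 bits / 0.000436333 s = 36.67 Mbps.

36.67 Mbps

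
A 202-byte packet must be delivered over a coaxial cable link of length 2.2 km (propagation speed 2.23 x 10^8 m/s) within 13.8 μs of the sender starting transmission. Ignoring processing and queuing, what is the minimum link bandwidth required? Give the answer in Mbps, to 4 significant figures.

L = 1616 bits.
Propagation delay = 2200 / 223000000 = 9.86547 μs.
Transmission budget = 13.8 − 9.86547 = 3.93453 μs.
R ≥ L / t_tx = 1616 bits / 3.93453e-06 s = 410.7 Mbps.

410.7 Mbps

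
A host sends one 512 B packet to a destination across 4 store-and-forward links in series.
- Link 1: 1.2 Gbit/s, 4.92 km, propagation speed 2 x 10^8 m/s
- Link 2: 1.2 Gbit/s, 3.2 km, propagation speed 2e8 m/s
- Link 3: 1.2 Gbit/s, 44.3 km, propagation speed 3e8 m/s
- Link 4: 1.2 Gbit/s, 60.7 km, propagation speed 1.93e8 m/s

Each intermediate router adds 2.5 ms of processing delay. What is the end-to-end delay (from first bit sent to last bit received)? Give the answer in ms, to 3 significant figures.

8.02 ms

L = 512 × 8 = 4096 bits.
Transmission delay per hop = L/R = 4096/1200000000 = 0.00341333 ms; 4 hops → 0.0136533 ms.
Propagation delays (d/s per hop): 0.0246, 0.016, 0.147667, 0.314508 ms; sum = 0.502774 ms.
Processing at 3 router(s): 3 × 2.5 ms = 7.5 ms.
End-to-end = 8.02 ms.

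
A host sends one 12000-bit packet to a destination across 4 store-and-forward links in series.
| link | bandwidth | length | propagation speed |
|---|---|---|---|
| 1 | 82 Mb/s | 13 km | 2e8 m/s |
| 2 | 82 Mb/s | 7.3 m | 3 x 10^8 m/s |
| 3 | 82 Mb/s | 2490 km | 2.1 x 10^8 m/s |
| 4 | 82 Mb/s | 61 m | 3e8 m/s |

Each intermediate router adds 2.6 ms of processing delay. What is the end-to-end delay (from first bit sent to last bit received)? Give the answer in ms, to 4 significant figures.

Transmission delay per hop = L/R = 12000/82000000 = 0.146341 ms; 4 hops → 0.585366 ms.
Propagation delays (d/s per hop): 0.065, 2.43333e-05, 11.8571, 0.000203333 ms; sum = 11.9224 ms.
Processing at 3 router(s): 3 × 2.6 ms = 7.8 ms.
End-to-end = 20.31 ms.

20.31 ms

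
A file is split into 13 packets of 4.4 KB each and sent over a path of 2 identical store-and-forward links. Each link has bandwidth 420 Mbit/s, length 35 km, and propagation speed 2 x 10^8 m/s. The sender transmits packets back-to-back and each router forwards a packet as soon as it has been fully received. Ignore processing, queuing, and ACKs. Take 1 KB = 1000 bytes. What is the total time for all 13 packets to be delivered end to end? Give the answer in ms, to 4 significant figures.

Per-hop transmission t_tx = L/R = 35200/420000000 = 0.0838095 ms.
Per-hop propagation t_prop = 35000/200000000 = 0.175 ms.
Pipeline fill: first packet needs 2·t_tx to clear all hops; remaining 12 packets each add one t_tx.
Total = (2+13-1)·t_tx + 2·t_prop = 14·0.0838095 + 2·0.175 = 1.523 ms.

1.523 ms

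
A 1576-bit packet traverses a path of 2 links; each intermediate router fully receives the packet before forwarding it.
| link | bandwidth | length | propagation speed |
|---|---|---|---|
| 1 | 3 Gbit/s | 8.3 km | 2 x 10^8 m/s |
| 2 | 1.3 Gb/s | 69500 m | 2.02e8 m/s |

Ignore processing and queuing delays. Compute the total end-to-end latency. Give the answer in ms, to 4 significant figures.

0.3873 ms

Transmission delays (L/R per hop): 0.000525333, 0.00121231 ms; sum = 0.00173764 ms.
Propagation delays (d/s per hop): 0.0415, 0.344059 ms; sum = 0.385559 ms.
End-to-end = 0.3873 ms.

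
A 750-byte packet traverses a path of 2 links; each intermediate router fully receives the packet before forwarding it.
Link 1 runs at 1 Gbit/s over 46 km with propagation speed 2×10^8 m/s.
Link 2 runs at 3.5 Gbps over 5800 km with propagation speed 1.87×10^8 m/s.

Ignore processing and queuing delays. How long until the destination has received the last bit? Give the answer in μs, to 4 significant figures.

L = 750 × 8 = 6000 bits.
Transmission delays (L/R per hop): 6, 1.71429 μs; sum = 7.71429 μs.
Propagation delays (d/s per hop): 230, 31016 μs; sum = 31246 μs.
End-to-end = 31250 μs.

31250 μs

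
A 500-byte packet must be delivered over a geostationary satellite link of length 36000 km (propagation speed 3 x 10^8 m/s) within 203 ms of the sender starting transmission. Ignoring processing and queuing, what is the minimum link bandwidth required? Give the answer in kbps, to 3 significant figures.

48.2 kbps

L = 4000 bits.
Propagation delay = 36000000 / 300000000 = 120 ms.
Transmission budget = 203 − 120 = 83 ms.
R ≥ L / t_tx = 4000 bits / 0.083 s = 48.2 kbps.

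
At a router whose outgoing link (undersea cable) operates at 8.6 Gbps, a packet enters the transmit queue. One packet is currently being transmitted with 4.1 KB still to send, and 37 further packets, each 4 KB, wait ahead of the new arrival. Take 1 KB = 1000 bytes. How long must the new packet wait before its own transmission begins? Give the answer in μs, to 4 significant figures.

141.5 μs

Each queued packet: L/R = 32000/8600000000 = 3.72093 μs.
37 queued → 137.674 μs.
Plus remaining 32800 bits of current packet: 3.81395 μs.
Queuing delay = 141.5 μs.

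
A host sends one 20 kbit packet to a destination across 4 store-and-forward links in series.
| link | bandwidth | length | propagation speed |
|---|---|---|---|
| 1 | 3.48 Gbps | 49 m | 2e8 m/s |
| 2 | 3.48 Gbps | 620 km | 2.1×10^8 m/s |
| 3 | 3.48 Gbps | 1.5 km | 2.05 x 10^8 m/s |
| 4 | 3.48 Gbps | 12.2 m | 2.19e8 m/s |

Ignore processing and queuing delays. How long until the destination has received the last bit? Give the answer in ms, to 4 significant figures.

2.983 ms

L = 20000 bits.
Transmission delay per hop = L/R = 20000/3480000000 = 0.00574713 ms; 4 hops → 0.0229885 ms.
Propagation delays (d/s per hop): 0.000245, 2.95238, 0.00731707, 5.57078e-05 ms; sum = 2.96 ms.
End-to-end = 2.983 ms.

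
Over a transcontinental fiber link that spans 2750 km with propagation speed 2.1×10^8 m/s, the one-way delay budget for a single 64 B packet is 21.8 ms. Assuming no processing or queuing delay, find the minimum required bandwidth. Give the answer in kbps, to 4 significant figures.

58.82 kbps

L = 512 bits.
Propagation delay = 2750000 / 210000000 = 13.0952 ms.
Transmission budget = 21.8 − 13.0952 = 8.70476 ms.
R ≥ L / t_tx = 512 bits / 0.00870476 s = 58.82 kbps.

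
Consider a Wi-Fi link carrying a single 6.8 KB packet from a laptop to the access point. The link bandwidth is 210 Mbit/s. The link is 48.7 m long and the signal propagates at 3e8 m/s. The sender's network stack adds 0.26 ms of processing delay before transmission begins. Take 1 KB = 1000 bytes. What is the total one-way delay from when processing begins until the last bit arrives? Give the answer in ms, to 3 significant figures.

0.519 ms

L = 54400 bits.
Transmission delay = L/R = 54400 / 210000000 = 0.259048 ms.
Propagation delay = d/s = 48.7 m / 300000000 m/s = 0.000162333 ms.
Plus processing delay 0.26 ms = 0.26 ms.
Total = 0.519 ms.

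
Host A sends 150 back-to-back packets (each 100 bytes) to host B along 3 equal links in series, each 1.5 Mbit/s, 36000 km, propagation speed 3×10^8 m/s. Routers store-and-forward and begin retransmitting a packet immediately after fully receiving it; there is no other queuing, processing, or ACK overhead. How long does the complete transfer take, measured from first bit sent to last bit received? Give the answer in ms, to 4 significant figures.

441.1 ms

Per-hop transmission t_tx = L/R = 800/1500000 = 0.533333 ms.
Per-hop propagation t_prop = 36000000/300000000 = 120 ms.
Pipeline fill: first packet needs 3·t_tx to clear all hops; remaining 149 packets each add one t_tx.
Total = (3+150-1)·t_tx + 3·t_prop = 152·0.533333 + 3·120 = 441.1 ms.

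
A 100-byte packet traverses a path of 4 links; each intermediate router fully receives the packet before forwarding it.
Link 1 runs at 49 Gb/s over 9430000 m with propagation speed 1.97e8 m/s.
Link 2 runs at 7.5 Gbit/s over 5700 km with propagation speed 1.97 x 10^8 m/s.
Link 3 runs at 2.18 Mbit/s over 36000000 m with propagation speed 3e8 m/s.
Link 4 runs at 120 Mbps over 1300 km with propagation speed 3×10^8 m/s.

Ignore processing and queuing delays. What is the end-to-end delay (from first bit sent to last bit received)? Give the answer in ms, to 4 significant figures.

201.5 ms

L = 100 × 8 = 800 bits.
Transmission delays (L/R per hop): 1.63265e-05, 0.000106667, 0.366972, 0.00666667 ms; sum = 0.373762 ms.
Propagation delays (d/s per hop): 47.868, 28.934, 120, 4.33333 ms; sum = 201.135 ms.
End-to-end = 201.5 ms.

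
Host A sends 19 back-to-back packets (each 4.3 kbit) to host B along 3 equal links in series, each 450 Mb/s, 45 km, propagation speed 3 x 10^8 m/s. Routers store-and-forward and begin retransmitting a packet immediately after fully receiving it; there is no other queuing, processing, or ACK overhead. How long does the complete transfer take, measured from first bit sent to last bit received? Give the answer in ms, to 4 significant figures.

Per-hop transmission t_tx = L/R = 4300/450000000 = 0.00955556 ms.
Per-hop propagation t_prop = 45000/300000000 = 0.15 ms.
Pipeline fill: first packet needs 3·t_tx to clear all hops; remaining 18 packets each add one t_tx.
Total = (3+19-1)·t_tx + 3·t_prop = 21·0.00955556 + 3·0.15 = 0.6507 ms.

0.6507 ms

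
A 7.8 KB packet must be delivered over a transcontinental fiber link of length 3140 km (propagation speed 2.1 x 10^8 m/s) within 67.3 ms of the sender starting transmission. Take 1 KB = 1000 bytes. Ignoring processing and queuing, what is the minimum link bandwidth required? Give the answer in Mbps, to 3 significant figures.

L = 62400 bits.
Propagation delay = 3140000 / 210000000 = 14.9524 ms.
Transmission budget = 67.3 − 14.9524 = 52.3476 ms.
R ≥ L / t_tx = 62400 bits / 0.0523476 s = 1.19 Mbps.

1.19 Mbps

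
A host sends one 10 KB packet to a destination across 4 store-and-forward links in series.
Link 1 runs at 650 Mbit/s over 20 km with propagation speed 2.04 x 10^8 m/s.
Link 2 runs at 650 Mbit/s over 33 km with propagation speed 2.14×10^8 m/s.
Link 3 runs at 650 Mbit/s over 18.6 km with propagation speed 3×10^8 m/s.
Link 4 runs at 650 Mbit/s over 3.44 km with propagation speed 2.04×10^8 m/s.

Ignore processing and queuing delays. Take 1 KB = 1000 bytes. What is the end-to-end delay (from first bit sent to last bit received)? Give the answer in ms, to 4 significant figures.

0.8234 ms

L = 80000 bits.
Transmission delay per hop = L/R = 80000/650000000 = 0.123077 ms; 4 hops → 0.492308 ms.
Propagation delays (d/s per hop): 0.0980392, 0.154206, 0.062, 0.0168627 ms; sum = 0.331108 ms.
End-to-end = 0.8234 ms.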